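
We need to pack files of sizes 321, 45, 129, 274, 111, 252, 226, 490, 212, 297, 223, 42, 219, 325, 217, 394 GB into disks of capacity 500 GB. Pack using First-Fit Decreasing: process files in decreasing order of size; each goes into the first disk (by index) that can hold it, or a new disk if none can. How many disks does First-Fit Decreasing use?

Sorted descending: 490, 394, 325, 321, 297, 274, 252, 226, 223, 219, 217, 212, 129, 111, 45, 42.
Put 490 GB in disk 1; 10 GB remain.
Put 394 GB in disk 2; 106 GB remain.
Put 325 GB in disk 3; 175 GB remain.
Put 321 GB in disk 4; 179 GB remain.
Put 297 GB in disk 5; 203 GB remain.
Put 274 GB in disk 6; 226 GB remain.
Put 252 GB in disk 7; 248 GB remain.
Put 226 GB in disk 6; 0 GB remain.
Put 223 GB in disk 7; 25 GB remain.
Put 219 GB in disk 8; 281 GB remain.
Put 217 GB in disk 8; 64 GB remain.
Put 212 GB in disk 9; 288 GB remain.
Put 129 GB in disk 3; 46 GB remain.
Put 111 GB in disk 4; 68 GB remain.
Put 45 GB in disk 2; 61 GB remain.
Put 42 GB in disk 2; 19 GB remain.

9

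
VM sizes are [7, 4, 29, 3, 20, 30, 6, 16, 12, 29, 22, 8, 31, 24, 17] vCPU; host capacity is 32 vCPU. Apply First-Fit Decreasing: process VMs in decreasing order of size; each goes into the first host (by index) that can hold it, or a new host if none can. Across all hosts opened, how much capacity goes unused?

Sorted descending: 31, 30, 29, 29, 24, 22, 20, 17, 16, 12, 8, 7, 6, 4, 3.
Put 31 vCPU in host 1; 1 vCPU remain.
Put 30 vCPU in host 2; 2 vCPU remain.
Put 29 vCPU in host 3; 3 vCPU remain.
Put 29 vCPU in host 4; 3 vCPU remain.
Put 24 vCPU in host 5; 8 vCPU remain.
Put 22 vCPU in host 6; 10 vCPU remain.
Put 20 vCPU in host 7; 12 vCPU remain.
Put 17 vCPU in host 8; 15 vCPU remain.
Put 16 vCPU in host 9; 16 vCPU remain.
Put 12 vCPU in host 7; 0 vCPU remain.
Put 8 vCPU in host 5; 0 vCPU remain.
Put 7 vCPU in host 6; 3 vCPU remain.
Put 6 vCPU in host 8; 9 vCPU remain.
Put 4 vCPU in host 8; 5 vCPU remain.
Put 3 vCPU in host 3; 0 vCPU remain.
9 hosts × 32 vCPU = 288 vCPU; used 258 vCPU; unused 30 vCPU.

30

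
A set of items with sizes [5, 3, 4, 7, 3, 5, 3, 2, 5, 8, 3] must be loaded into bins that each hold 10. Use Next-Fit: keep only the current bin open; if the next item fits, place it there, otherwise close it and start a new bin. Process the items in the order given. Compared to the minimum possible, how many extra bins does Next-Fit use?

2

Next-Fit: [5,3] [4] [7,3] [5,3,2] [5] [8] [3] → 7 bins.
Total size 48; any packing needs at least ⌈48/10⌉ = 5 bins.
An optimal packing achieves that bound: [8,2] [7,3] [5,5] [5,4] [3,3,3] → 5 bins.
Excess: 7 − 5 = 2.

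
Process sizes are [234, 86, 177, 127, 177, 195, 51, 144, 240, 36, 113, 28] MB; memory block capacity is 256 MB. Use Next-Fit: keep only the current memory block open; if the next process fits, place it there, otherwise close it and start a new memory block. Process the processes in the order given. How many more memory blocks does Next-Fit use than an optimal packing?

2

Next-Fit: [234] [86] [177] [127] [177] [195,51] [144] [240] [36,113,28] → 9 memory blocks.
Total size 1608 MB; any packing needs at least ⌈1608/256⌉ = 7 memory blocks.
An optimal packing achieves that bound: [240] [234] [195,51] [177,36,28] [177] [144,86] [127,113] → 7 memory blocks.
Excess: 9 − 7 = 2.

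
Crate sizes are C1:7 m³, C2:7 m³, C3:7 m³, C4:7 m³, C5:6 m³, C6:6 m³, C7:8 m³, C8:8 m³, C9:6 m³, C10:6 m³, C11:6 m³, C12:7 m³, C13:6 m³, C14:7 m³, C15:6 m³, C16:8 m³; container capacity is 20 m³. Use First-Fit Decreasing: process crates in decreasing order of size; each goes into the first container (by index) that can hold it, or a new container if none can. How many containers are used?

6

Sorted descending: 8, 8, 8, 7, 7, 7, 7, 7, 7, 6, 6, 6, 6, 6, 6, 6.
Put 8 m³ in container 1; 12 m³ remain.
Put 8 m³ in container 1; 4 m³ remain.
Put 8 m³ in container 2; 12 m³ remain.
Put 7 m³ in container 2; 5 m³ remain.
Put 7 m³ in container 3; 13 m³ remain.
Put 7 m³ in container 3; 6 m³ remain.
Put 7 m³ in container 4; 13 m³ remain.
Put 7 m³ in container 4; 6 m³ remain.
Put 7 m³ in container 5; 13 m³ remain.
Put 6 m³ in container 3; 0 m³ remain.
Put 6 m³ in container 4; 0 m³ remain.
Put 6 m³ in container 5; 7 m³ remain.
Put 6 m³ in container 5; 1 m³ remain.
Put 6 m³ in container 6; 14 m³ remain.
Put 6 m³ in container 6; 8 m³ remain.
Put 6 m³ in container 6; 2 m³ remain.
Final containers: [8,8] [8,7] [7,7,6] [7,7,6] [7,6,6] [6,6,6].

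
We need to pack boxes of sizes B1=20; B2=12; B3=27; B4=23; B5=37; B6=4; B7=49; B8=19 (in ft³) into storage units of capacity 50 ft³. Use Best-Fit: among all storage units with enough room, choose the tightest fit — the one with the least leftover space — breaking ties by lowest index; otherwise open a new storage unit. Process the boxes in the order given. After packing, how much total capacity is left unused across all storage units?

B1 (20 ft³) → storage unit 1 (remaining 30 ft³)
B2 (12 ft³) → storage unit 1 (remaining 18 ft³)
B3 (27 ft³) → storage unit 2 (remaining 23 ft³)
B4 (23 ft³) → storage unit 2 (remaining 0 ft³)
B5 (37 ft³) → storage unit 3 (remaining 13 ft³)
B6 (4 ft³) → storage unit 3 (remaining 9 ft³)
B7 (49 ft³) → storage unit 4 (remaining 1 ft³)
B8 (19 ft³) → storage unit 5 (remaining 31 ft³)
5 storage units × 50 ft³ = 250 ft³; used 191 ft³; unused 59 ft³.

59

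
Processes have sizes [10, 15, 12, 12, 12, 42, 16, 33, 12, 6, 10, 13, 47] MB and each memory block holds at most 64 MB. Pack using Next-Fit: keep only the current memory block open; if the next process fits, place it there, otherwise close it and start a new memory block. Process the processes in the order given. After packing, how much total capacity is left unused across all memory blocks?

16

10 MB → memory block 1 (remaining 54 MB)
15 MB → memory block 1 (remaining 39 MB)
12 MB → memory block 1 (remaining 27 MB)
12 MB → memory block 1 (remaining 15 MB)
12 MB → memory block 1 (remaining 3 MB)
42 MB → memory block 2 (remaining 22 MB)
16 MB → memory block 2 (remaining 6 MB)
33 MB → memory block 3 (remaining 31 MB)
12 MB → memory block 3 (remaining 19 MB)
6 MB → memory block 3 (remaining 13 MB)
10 MB → memory block 3 (remaining 3 MB)
13 MB → memory block 4 (remaining 51 MB)
47 MB → memory block 4 (remaining 4 MB)
4 memory blocks × 64 MB = 256 MB; used 240 MB; unused 16 MB.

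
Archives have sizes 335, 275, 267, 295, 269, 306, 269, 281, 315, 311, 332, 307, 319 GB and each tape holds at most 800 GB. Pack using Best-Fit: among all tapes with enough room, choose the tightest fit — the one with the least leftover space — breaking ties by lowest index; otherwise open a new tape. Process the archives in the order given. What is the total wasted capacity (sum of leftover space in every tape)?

Put 335 GB in tape 1; 465 GB remain.
Put 275 GB in tape 1; 190 GB remain.
Put 267 GB in tape 2; 533 GB remain.
Put 295 GB in tape 2; 238 GB remain.
Put 269 GB in tape 3; 531 GB remain.
Put 306 GB in tape 3; 225 GB remain.
Put 269 GB in tape 4; 531 GB remain.
Put 281 GB in tape 4; 250 GB remain.
Put 315 GB in tape 5; 485 GB remain.
Put 311 GB in tape 5; 174 GB remain.
Put 332 GB in tape 6; 468 GB remain.
Put 307 GB in tape 6; 161 GB remain.
Put 319 GB in tape 7; 481 GB remain.
7 tapes × 800 GB = 5600 GB; used 3881 GB; unused 1719 GB.

1719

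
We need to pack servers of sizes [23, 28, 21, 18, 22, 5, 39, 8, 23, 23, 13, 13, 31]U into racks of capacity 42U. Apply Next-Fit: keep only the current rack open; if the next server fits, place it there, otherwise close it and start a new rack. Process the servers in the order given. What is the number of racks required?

9

23U → rack 1 (remaining 19U)
28U → rack 2 (remaining 14U)
21U → rack 3 (remaining 21U)
18U → rack 3 (remaining 3U)
22U → rack 4 (remaining 20U)
5U → rack 4 (remaining 15U)
39U → rack 5 (remaining 3U)
8U → rack 6 (remaining 34U)
23U → rack 6 (remaining 11U)
23U → rack 7 (remaining 19U)
13U → rack 7 (remaining 6U)
13U → rack 8 (remaining 29U)
31U → rack 9 (remaining 11U)
Final racks: [23] [28] [21,18] [22,5] [39] [8,23] [23,13] [13] [31].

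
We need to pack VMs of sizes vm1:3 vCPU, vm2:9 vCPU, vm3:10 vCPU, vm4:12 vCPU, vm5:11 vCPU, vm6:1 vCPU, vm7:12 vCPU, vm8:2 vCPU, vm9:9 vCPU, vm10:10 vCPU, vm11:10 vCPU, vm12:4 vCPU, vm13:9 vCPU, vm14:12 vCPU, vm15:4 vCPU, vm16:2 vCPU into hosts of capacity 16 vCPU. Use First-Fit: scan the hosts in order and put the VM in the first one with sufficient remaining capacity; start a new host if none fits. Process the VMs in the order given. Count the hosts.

10 hosts

host 1: place vm1 (3 vCPU), 13 vCPU left
host 1: place vm2 (9 vCPU), 4 vCPU left
host 2: place vm3 (10 vCPU), 6 vCPU left
host 3: place vm4 (12 vCPU), 4 vCPU left
host 4: place vm5 (11 vCPU), 5 vCPU left
host 1: place vm6 (1 vCPU), 3 vCPU left
host 5: place vm7 (12 vCPU), 4 vCPU left
host 1: place vm8 (2 vCPU), 1 vCPU left
host 6: place vm9 (9 vCPU), 7 vCPU left
host 7: place vm10 (10 vCPU), 6 vCPU left
host 8: place vm11 (10 vCPU), 6 vCPU left
host 2: place vm12 (4 vCPU), 2 vCPU left
host 9: place vm13 (9 vCPU), 7 vCPU left
host 10: place vm14 (12 vCPU), 4 vCPU left
host 3: place vm15 (4 vCPU), 0 vCPU left
host 2: place vm16 (2 vCPU), 0 vCPU left
Final hosts: [3,9,1,2] [10,4,2] [12,4] [11] [12] [9] [10] [10] [9] [12].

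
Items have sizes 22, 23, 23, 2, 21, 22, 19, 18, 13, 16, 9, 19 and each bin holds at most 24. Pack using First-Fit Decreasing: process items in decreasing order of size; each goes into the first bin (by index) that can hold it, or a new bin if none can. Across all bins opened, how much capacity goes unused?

33

Sorted descending: 23, 23, 22, 22, 21, 19, 19, 18, 16, 13, 9, 2.
Put 23 in bin 1; 1 remain.
Put 23 in bin 2; 1 remain.
Put 22 in bin 3; 2 remain.
Put 22 in bin 4; 2 remain.
Put 21 in bin 5; 3 remain.
Put 19 in bin 6; 5 remain.
Put 19 in bin 7; 5 remain.
Put 18 in bin 8; 6 remain.
Put 16 in bin 9; 8 remain.
Put 13 in bin 10; 11 remain.
Put 9 in bin 10; 2 remain.
Put 2 in bin 3; 0 remain.
10 bins × 24 = 240; used 207; unused 33.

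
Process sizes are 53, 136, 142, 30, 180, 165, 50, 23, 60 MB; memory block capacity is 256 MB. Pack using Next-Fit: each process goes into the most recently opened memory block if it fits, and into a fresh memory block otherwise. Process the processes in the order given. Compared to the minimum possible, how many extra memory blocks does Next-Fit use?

Next-Fit: [53,136] [142,30] [180] [165,50,23] [60] → 5 memory blocks.
Total size 839 MB; any packing needs at least ⌈839/256⌉ = 4 memory blocks.
An optimal packing achieves that bound: [180,60] [165,53,30] [142,50,23] [136] → 4 memory blocks.
Excess: 5 − 4 = 1.

1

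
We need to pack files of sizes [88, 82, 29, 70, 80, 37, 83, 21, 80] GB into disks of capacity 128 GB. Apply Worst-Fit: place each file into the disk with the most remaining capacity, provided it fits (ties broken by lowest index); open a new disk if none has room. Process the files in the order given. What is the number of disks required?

88 GB → disk 1 (remaining 40 GB)
82 GB → disk 2 (remaining 46 GB)
29 GB → disk 2 (remaining 17 GB)
70 GB → disk 3 (remaining 58 GB)
80 GB → disk 4 (remaining 48 GB)
37 GB → disk 3 (remaining 21 GB)
83 GB → disk 5 (remaining 45 GB)
21 GB → disk 4 (remaining 27 GB)
80 GB → disk 6 (remaining 48 GB)

6 disks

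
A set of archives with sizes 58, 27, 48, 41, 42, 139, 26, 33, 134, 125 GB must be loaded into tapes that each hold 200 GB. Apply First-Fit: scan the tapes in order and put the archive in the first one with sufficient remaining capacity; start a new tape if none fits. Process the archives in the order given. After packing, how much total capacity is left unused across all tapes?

58 GB → tape 1 (remaining 142 GB)
27 GB → tape 1 (remaining 115 GB)
48 GB → tape 1 (remaining 67 GB)
41 GB → tape 1 (remaining 26 GB)
42 GB → tape 2 (remaining 158 GB)
139 GB → tape 2 (remaining 19 GB)
26 GB → tape 1 (remaining 0 GB)
33 GB → tape 3 (remaining 167 GB)
134 GB → tape 3 (remaining 33 GB)
125 GB → tape 4 (remaining 75 GB)
4 tapes × 200 GB = 800 GB; used 673 GB; unused 127 GB.

127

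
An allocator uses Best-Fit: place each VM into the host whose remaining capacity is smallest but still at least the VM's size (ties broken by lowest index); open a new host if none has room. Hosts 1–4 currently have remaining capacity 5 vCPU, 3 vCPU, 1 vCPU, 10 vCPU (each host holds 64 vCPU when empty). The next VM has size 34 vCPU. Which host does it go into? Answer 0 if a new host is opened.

0

No host has ≥ 34 vCPU free, so a new host is opened.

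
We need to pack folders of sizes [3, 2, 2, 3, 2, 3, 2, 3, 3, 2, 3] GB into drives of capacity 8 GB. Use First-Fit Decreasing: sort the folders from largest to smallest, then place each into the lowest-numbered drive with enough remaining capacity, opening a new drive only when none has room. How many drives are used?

4

Sorted descending: 3, 3, 3, 3, 3, 3, 2, 2, 2, 2, 2.
3 GB → drive 1 (remaining 5 GB)
3 GB → drive 1 (remaining 2 GB)
3 GB → drive 2 (remaining 5 GB)
3 GB → drive 2 (remaining 2 GB)
3 GB → drive 3 (remaining 5 GB)
3 GB → drive 3 (remaining 2 GB)
2 GB → drive 1 (remaining 0 GB)
2 GB → drive 2 (remaining 0 GB)
2 GB → drive 3 (remaining 0 GB)
2 GB → drive 4 (remaining 6 GB)
2 GB → drive 4 (remaining 4 GB)
Final drives: [3,3,2] [3,3,2] [3,3,2] [2,2].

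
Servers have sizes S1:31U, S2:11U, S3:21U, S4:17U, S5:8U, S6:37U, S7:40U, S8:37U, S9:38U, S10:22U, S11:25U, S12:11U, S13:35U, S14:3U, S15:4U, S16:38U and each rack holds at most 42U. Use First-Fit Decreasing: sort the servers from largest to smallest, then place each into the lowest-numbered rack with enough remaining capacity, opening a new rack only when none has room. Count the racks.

10

Sorted descending: 40, 38, 38, 37, 37, 35, 31, 25, 22, 21, 17, 11, 11, 8, 4, 3.
40U → rack 1 (remaining 2U)
38U → rack 2 (remaining 4U)
38U → rack 3 (remaining 4U)
37U → rack 4 (remaining 5U)
37U → rack 5 (remaining 5U)
35U → rack 6 (remaining 7U)
31U → rack 7 (remaining 11U)
25U → rack 8 (remaining 17U)
22U → rack 9 (remaining 20U)
21U → rack 10 (remaining 21U)
17U → rack 8 (remaining 0U)
11U → rack 7 (remaining 0U)
11U → rack 9 (remaining 9U)
8U → rack 9 (remaining 1U)
4U → rack 2 (remaining 0U)
3U → rack 3 (remaining 1U)
Final racks: [40] [38,4] [38,3] [37] [37] [35] [31,11] [25,17] [22,11,8] [21].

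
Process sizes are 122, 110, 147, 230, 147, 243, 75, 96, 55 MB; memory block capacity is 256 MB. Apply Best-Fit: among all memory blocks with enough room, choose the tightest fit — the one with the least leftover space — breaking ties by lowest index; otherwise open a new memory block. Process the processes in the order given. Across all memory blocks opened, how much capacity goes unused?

122 MB → memory block 1 (remaining 134 MB)
110 MB → memory block 1 (remaining 24 MB)
147 MB → memory block 2 (remaining 109 MB)
230 MB → memory block 3 (remaining 26 MB)
147 MB → memory block 4 (remaining 109 MB)
243 MB → memory block 5 (remaining 13 MB)
75 MB → memory block 2 (remaining 34 MB)
96 MB → memory block 4 (remaining 13 MB)
55 MB → memory block 6 (remaining 201 MB)
6 memory blocks × 256 MB = 1536 MB; used 1225 MB; unused 311 MB.

311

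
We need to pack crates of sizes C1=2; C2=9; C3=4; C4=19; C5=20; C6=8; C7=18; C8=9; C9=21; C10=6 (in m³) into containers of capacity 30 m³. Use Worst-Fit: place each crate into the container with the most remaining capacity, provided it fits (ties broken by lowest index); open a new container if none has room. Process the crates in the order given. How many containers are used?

5

C1 (2 m³) → container 1 (remaining 28 m³)
C2 (9 m³) → container 1 (remaining 19 m³)
C3 (4 m³) → container 1 (remaining 15 m³)
C4 (19 m³) → container 2 (remaining 11 m³)
C5 (20 m³) → container 3 (remaining 10 m³)
C6 (8 m³) → container 1 (remaining 7 m³)
C7 (18 m³) → container 4 (remaining 12 m³)
C8 (9 m³) → container 4 (remaining 3 m³)
C9 (21 m³) → container 5 (remaining 9 m³)
C10 (6 m³) → container 2 (remaining 5 m³)
Final containers: [2,9,4,8] [19,6] [20] [18,9] [21].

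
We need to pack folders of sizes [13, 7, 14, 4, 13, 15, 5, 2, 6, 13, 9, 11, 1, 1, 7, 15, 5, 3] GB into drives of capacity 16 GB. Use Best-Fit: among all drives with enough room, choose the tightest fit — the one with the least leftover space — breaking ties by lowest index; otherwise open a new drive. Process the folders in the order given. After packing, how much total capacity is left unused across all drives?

16

drive 1: place 13 GB, 3 GB left
drive 2: place 7 GB, 9 GB left
drive 3: place 14 GB, 2 GB left
drive 2: place 4 GB, 5 GB left
drive 4: place 13 GB, 3 GB left
drive 5: place 15 GB, 1 GB left
drive 2: place 5 GB, 0 GB left
drive 3: place 2 GB, 0 GB left
drive 6: place 6 GB, 10 GB left
drive 7: place 13 GB, 3 GB left
drive 6: place 9 GB, 1 GB left
drive 8: place 11 GB, 5 GB left
drive 5: place 1 GB, 0 GB left
drive 6: place 1 GB, 0 GB left
drive 9: place 7 GB, 9 GB left
drive 10: place 15 GB, 1 GB left
drive 8: place 5 GB, 0 GB left
drive 1: place 3 GB, 0 GB left
10 drives × 16 GB = 160 GB; used 144 GB; unused 16 GB.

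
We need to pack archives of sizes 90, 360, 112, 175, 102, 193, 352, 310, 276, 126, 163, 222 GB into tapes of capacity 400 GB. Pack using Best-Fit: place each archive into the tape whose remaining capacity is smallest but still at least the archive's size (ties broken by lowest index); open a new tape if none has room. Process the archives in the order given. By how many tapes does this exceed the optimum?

1

Best-Fit: [90,112,175] [360] [102,193] [352] [310] [276] [126,163] [222] → 8 tapes.
Total size 2481 GB; any packing needs at least ⌈2481/400⌉ = 7 tapes.
An optimal packing achieves that bound: [360] [352] [310,90] [276,112] [222,175] [193,163] [126,102] → 7 tapes.
Excess: 8 − 7 = 1.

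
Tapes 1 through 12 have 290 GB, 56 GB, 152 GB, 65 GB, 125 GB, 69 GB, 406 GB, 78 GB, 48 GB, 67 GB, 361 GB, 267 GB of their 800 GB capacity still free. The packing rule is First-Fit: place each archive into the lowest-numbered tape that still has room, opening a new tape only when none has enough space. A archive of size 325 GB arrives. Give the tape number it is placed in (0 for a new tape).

7

Tapes with room: tape 7 (406 GB), tape 11 (361 GB).
The first with room is tape 7.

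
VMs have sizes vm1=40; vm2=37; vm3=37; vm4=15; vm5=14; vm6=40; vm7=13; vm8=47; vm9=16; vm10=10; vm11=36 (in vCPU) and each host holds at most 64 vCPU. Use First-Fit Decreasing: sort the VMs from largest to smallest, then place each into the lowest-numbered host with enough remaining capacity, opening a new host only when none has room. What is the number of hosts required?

Sorted descending: 47, 40, 40, 37, 37, 36, 16, 15, 14, 13, 10.
host 1: place 47 vCPU, 17 vCPU left
host 2: place 40 vCPU, 24 vCPU left
host 3: place 40 vCPU, 24 vCPU left
host 4: place 37 vCPU, 27 vCPU left
host 5: place 37 vCPU, 27 vCPU left
host 6: place 36 vCPU, 28 vCPU left
host 1: place 16 vCPU, 1 vCPU left
host 2: place 15 vCPU, 9 vCPU left
host 3: place 14 vCPU, 10 vCPU left
host 4: place 13 vCPU, 14 vCPU left
host 3: place 10 vCPU, 0 vCPU left

6 hosts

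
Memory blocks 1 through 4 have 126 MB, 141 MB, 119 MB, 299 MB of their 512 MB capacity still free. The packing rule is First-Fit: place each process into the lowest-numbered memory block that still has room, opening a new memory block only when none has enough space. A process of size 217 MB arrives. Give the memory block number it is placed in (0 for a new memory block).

4

Memory blocks with room: memory block 4 (299 MB).
The first with room is memory block 4.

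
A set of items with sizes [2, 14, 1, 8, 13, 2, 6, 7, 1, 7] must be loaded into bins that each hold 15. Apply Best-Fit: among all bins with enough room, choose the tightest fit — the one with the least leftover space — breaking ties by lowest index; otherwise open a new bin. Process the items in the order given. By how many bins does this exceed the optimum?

0

Best-Fit: [2,8] [14,1] [13,2] [6,7,1] [7] → 5 bins.
Total size 61; any packing needs at least ⌈61/15⌉ = 5 bins.
So 5 is already optimal.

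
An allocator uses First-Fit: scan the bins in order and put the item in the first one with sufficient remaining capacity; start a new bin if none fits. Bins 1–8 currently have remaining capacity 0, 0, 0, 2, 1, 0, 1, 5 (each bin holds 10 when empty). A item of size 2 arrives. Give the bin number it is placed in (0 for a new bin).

4

Bins with room: bin 4 (2), bin 8 (5).
The first with room is bin 4.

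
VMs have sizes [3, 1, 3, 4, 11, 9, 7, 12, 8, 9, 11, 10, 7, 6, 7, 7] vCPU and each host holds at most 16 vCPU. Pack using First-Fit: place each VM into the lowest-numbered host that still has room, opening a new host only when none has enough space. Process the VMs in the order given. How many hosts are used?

3 vCPU → host 1 (remaining 13 vCPU)
1 vCPU → host 1 (remaining 12 vCPU)
3 vCPU → host 1 (remaining 9 vCPU)
4 vCPU → host 1 (remaining 5 vCPU)
11 vCPU → host 2 (remaining 5 vCPU)
9 vCPU → host 3 (remaining 7 vCPU)
7 vCPU → host 3 (remaining 0 vCPU)
12 vCPU → host 4 (remaining 4 vCPU)
8 vCPU → host 5 (remaining 8 vCPU)
9 vCPU → host 6 (remaining 7 vCPU)
11 vCPU → host 7 (remaining 5 vCPU)
10 vCPU → host 8 (remaining 6 vCPU)
7 vCPU → host 5 (remaining 1 vCPU)
6 vCPU → host 6 (remaining 1 vCPU)
7 vCPU → host 9 (remaining 9 vCPU)
7 vCPU → host 9 (remaining 2 vCPU)
Final hosts: [3,1,3,4] [11] [9,7] [12] [8,7] [9,6] [11] [10] [7,7].

9 hosts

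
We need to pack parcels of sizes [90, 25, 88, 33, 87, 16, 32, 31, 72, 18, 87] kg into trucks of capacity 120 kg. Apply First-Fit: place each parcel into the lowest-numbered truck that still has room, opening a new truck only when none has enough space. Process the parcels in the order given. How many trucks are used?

6 trucks

truck 1: place 90 kg, 30 kg left
truck 1: place 25 kg, 5 kg left
truck 2: place 88 kg, 32 kg left
truck 3: place 33 kg, 87 kg left
truck 3: place 87 kg, 0 kg left
truck 2: place 16 kg, 16 kg left
truck 4: place 32 kg, 88 kg left
truck 4: place 31 kg, 57 kg left
truck 5: place 72 kg, 48 kg left
truck 4: place 18 kg, 39 kg left
truck 6: place 87 kg, 33 kg left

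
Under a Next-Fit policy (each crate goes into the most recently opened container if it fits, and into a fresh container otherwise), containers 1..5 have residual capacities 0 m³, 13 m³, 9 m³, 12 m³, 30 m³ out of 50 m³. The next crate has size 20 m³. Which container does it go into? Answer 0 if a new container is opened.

5

Next-Fit only looks at container 5, which has 30 m³ free.
20 m³ fits there.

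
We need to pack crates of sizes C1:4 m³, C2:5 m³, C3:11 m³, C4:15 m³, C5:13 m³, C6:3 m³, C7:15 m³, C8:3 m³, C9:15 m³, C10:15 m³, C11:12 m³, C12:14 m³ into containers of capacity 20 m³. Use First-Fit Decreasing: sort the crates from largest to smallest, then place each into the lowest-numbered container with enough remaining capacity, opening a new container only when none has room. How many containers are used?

Sorted descending: 15, 15, 15, 15, 14, 13, 12, 11, 5, 4, 3, 3.
15 m³ → container 1 (remaining 5 m³)
15 m³ → container 2 (remaining 5 m³)
15 m³ → container 3 (remaining 5 m³)
15 m³ → container 4 (remaining 5 m³)
14 m³ → container 5 (remaining 6 m³)
13 m³ → container 6 (remaining 7 m³)
12 m³ → container 7 (remaining 8 m³)
11 m³ → container 8 (remaining 9 m³)
5 m³ → container 1 (remaining 0 m³)
4 m³ → container 2 (remaining 1 m³)
3 m³ → container 3 (remaining 2 m³)
3 m³ → container 4 (remaining 2 m³)
Final containers: [15,5] [15,4] [15,3] [15,3] [14] [13] [12] [11].

8 containers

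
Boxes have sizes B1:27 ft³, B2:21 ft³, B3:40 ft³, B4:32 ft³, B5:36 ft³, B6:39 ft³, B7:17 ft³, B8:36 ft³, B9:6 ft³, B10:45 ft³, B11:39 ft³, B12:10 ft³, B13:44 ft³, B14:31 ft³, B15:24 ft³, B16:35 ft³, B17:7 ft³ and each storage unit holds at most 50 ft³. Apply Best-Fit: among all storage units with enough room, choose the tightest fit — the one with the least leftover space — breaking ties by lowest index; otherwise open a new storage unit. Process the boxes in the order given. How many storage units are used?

12

storage unit 1: place B1 (27 ft³), 23 ft³ left
storage unit 1: place B2 (21 ft³), 2 ft³ left
storage unit 2: place B3 (40 ft³), 10 ft³ left
storage unit 3: place B4 (32 ft³), 18 ft³ left
storage unit 4: place B5 (36 ft³), 14 ft³ left
storage unit 5: place B6 (39 ft³), 11 ft³ left
storage unit 3: place B7 (17 ft³), 1 ft³ left
storage unit 6: place B8 (36 ft³), 14 ft³ left
storage unit 2: place B9 (6 ft³), 4 ft³ left
storage unit 7: place B10 (45 ft³), 5 ft³ left
storage unit 8: place B11 (39 ft³), 11 ft³ left
storage unit 5: place B12 (10 ft³), 1 ft³ left
storage unit 9: place B13 (44 ft³), 6 ft³ left
storage unit 10: place B14 (31 ft³), 19 ft³ left
storage unit 11: place B15 (24 ft³), 26 ft³ left
storage unit 12: place B16 (35 ft³), 15 ft³ left
storage unit 8: place B17 (7 ft³), 4 ft³ left
Final storage units: [27,21] [40,6] [32,17] [36] [39,10] [36] [45] [39,7] [44] [31] [24] [35].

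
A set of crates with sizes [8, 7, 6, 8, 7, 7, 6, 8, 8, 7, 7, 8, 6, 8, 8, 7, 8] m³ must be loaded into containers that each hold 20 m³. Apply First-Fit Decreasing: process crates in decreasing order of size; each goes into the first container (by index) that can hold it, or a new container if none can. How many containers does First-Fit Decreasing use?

7

Sorted descending: 8, 8, 8, 8, 8, 8, 8, 8, 7, 7, 7, 7, 7, 7, 6, 6, 6.
container 1: place 8 m³, 12 m³ left
container 1: place 8 m³, 4 m³ left
container 2: place 8 m³, 12 m³ left
container 2: place 8 m³, 4 m³ left
container 3: place 8 m³, 12 m³ left
container 3: place 8 m³, 4 m³ left
container 4: place 8 m³, 12 m³ left
container 4: place 8 m³, 4 m³ left
container 5: place 7 m³, 13 m³ left
container 5: place 7 m³, 6 m³ left
container 6: place 7 m³, 13 m³ left
container 6: place 7 m³, 6 m³ left
container 7: place 7 m³, 13 m³ left
container 7: place 7 m³, 6 m³ left
container 5: place 6 m³, 0 m³ left
container 6: place 6 m³, 0 m³ left
container 7: place 6 m³, 0 m³ left
Final containers: [8,8] [8,8] [8,8] [8,8] [7,7,6] [7,7,6] [7,7,6].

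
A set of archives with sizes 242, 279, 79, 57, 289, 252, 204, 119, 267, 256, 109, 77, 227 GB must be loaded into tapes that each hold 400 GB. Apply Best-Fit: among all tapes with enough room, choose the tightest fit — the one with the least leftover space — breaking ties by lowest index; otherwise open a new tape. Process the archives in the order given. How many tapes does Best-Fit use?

8

Put 242 GB in tape 1; 158 GB remain.
Put 279 GB in tape 2; 121 GB remain.
Put 79 GB in tape 2; 42 GB remain.
Put 57 GB in tape 1; 101 GB remain.
Put 289 GB in tape 3; 111 GB remain.
Put 252 GB in tape 4; 148 GB remain.
Put 204 GB in tape 5; 196 GB remain.
Put 119 GB in tape 4; 29 GB remain.
Put 267 GB in tape 6; 133 GB remain.
Put 256 GB in tape 7; 144 GB remain.
Put 109 GB in tape 3; 2 GB remain.
Put 77 GB in tape 1; 24 GB remain.
Put 227 GB in tape 8; 173 GB remain.
Final tapes: [242,57,77] [279,79] [289,109] [252,119] [204] [267] [256] [227].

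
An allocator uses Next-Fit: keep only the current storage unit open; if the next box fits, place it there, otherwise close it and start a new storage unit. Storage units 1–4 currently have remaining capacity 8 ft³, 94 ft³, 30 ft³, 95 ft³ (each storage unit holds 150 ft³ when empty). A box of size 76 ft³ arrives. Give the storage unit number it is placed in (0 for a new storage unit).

Next-Fit only looks at storage unit 4, which has 95 ft³ free.
76 ft³ fits there.

4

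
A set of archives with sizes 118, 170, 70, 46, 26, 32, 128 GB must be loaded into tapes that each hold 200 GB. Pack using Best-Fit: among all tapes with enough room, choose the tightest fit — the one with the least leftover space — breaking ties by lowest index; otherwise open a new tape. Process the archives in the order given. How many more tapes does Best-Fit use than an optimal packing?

Best-Fit: [118,70] [170,26] [46,32] [128] → 4 tapes.
Total size 590 GB; any packing needs at least ⌈590/200⌉ = 3 tapes.
An optimal packing achieves that bound: [170,26] [128,70] [118,46,32] → 3 tapes.
Excess: 4 − 3 = 1.

1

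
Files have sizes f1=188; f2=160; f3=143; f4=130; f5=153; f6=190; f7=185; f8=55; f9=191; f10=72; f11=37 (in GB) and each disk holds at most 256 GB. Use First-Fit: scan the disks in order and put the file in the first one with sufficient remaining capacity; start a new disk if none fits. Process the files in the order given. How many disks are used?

Put f1 (188 GB) in disk 1; 68 GB remain.
Put f2 (160 GB) in disk 2; 96 GB remain.
Put f3 (143 GB) in disk 3; 113 GB remain.
Put f4 (130 GB) in disk 4; 126 GB remain.
Put f5 (153 GB) in disk 5; 103 GB remain.
Put f6 (190 GB) in disk 6; 66 GB remain.
Put f7 (185 GB) in disk 7; 71 GB remain.
Put f8 (55 GB) in disk 1; 13 GB remain.
Put f9 (191 GB) in disk 8; 65 GB remain.
Put f10 (72 GB) in disk 2; 24 GB remain.
Put f11 (37 GB) in disk 3; 76 GB remain.
Final disks: [188,55] [160,72] [143,37] [130] [153] [190] [185] [191].

8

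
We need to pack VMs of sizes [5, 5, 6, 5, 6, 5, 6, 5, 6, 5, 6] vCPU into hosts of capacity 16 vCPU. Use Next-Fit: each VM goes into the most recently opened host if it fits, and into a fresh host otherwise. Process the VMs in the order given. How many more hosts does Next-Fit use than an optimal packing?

1

Next-Fit: [5,5,6] [5,6,5] [6,5] [6,5] [6] → 5 hosts.
Total size 60 vCPU; any packing needs at least ⌈60/16⌉ = 4 hosts.
An optimal packing achieves that bound: [6,6] [6,5,5] [6,5,5] [6,5,5] → 4 hosts.
Excess: 5 − 4 = 1.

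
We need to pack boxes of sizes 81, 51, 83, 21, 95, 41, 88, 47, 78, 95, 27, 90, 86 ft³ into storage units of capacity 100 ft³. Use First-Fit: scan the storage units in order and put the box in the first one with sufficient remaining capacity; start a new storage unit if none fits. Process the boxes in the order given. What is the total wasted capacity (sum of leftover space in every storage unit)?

Put 81 ft³ in storage unit 1; 19 ft³ remain.
Put 51 ft³ in storage unit 2; 49 ft³ remain.
Put 83 ft³ in storage unit 3; 17 ft³ remain.
Put 21 ft³ in storage unit 2; 28 ft³ remain.
Put 95 ft³ in storage unit 4; 5 ft³ remain.
Put 41 ft³ in storage unit 5; 59 ft³ remain.
Put 88 ft³ in storage unit 6; 12 ft³ remain.
Put 47 ft³ in storage unit 5; 12 ft³ remain.
Put 78 ft³ in storage unit 7; 22 ft³ remain.
Put 95 ft³ in storage unit 8; 5 ft³ remain.
Put 27 ft³ in storage unit 2; 1 ft³ remain.
Put 90 ft³ in storage unit 9; 10 ft³ remain.
Put 86 ft³ in storage unit 10; 14 ft³ remain.
10 storage units × 100 ft³ = 1000 ft³; used 883 ft³; unused 117 ft³.

117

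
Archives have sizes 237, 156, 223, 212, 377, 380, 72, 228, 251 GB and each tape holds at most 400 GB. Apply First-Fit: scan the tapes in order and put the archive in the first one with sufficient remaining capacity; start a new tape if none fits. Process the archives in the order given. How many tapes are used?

7

237 GB → tape 1 (remaining 163 GB)
156 GB → tape 1 (remaining 7 GB)
223 GB → tape 2 (remaining 177 GB)
212 GB → tape 3 (remaining 188 GB)
377 GB → tape 4 (remaining 23 GB)
380 GB → tape 5 (remaining 20 GB)
72 GB → tape 2 (remaining 105 GB)
228 GB → tape 6 (remaining 172 GB)
251 GB → tape 7 (remaining 149 GB)
Final tapes: [237,156] [223,72] [212] [377] [380] [228] [251].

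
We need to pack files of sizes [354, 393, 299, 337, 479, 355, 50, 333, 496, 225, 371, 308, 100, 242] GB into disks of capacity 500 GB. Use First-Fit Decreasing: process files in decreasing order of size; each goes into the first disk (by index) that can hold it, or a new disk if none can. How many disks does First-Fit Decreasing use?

Sorted descending: 496, 479, 393, 371, 355, 354, 337, 333, 308, 299, 242, 225, 100, 50.
disk 1: place 496 GB, 4 GB left
disk 2: place 479 GB, 21 GB left
disk 3: place 393 GB, 107 GB left
disk 4: place 371 GB, 129 GB left
disk 5: place 355 GB, 145 GB left
disk 6: place 354 GB, 146 GB left
disk 7: place 337 GB, 163 GB left
disk 8: place 333 GB, 167 GB left
disk 9: place 308 GB, 192 GB left
disk 10: place 299 GB, 201 GB left
disk 11: place 242 GB, 258 GB left
disk 11: place 225 GB, 33 GB left
disk 3: place 100 GB, 7 GB left
disk 4: place 50 GB, 79 GB left
Final disks: [496] [479] [393,100] [371,50] [355] [354] [337] [333] [308] [299] [242,225].

11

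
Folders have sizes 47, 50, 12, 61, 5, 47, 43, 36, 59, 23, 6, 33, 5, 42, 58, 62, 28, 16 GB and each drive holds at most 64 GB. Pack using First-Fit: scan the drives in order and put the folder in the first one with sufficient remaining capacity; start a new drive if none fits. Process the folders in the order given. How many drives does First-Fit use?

drive 1: place 47 GB, 17 GB left
drive 2: place 50 GB, 14 GB left
drive 1: place 12 GB, 5 GB left
drive 3: place 61 GB, 3 GB left
drive 1: place 5 GB, 0 GB left
drive 4: place 47 GB, 17 GB left
drive 5: place 43 GB, 21 GB left
drive 6: place 36 GB, 28 GB left
drive 7: place 59 GB, 5 GB left
drive 6: place 23 GB, 5 GB left
drive 2: place 6 GB, 8 GB left
drive 8: place 33 GB, 31 GB left
drive 2: place 5 GB, 3 GB left
drive 9: place 42 GB, 22 GB left
drive 10: place 58 GB, 6 GB left
drive 11: place 62 GB, 2 GB left
drive 8: place 28 GB, 3 GB left
drive 4: place 16 GB, 1 GB left
Final drives: [47,12,5] [50,6,5] [61] [47,16] [43] [36,23] [59] [33,28] [42] [58] [62].

11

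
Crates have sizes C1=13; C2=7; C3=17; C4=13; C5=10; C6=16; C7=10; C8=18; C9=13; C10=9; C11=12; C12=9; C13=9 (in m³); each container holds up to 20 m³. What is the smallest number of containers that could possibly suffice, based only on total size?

8

Total size = 13 + 7 + 17 + 13 + 10 + 16 + 10 + 18 + 13 + 9 + 12 + 9 + 9 = 156 m³.
⌈156 / 20⌉ = 8.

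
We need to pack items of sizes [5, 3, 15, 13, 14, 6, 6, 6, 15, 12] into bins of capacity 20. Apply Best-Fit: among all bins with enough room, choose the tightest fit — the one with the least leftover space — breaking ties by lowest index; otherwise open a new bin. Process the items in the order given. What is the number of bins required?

6 bins

5 → bin 1 (remaining 15)
3 → bin 1 (remaining 12)
15 → bin 2 (remaining 5)
13 → bin 3 (remaining 7)
14 → bin 4 (remaining 6)
6 → bin 4 (remaining 0)
6 → bin 3 (remaining 1)
6 → bin 1 (remaining 6)
15 → bin 5 (remaining 5)
12 → bin 6 (remaining 8)
Final bins: [5,3,6] [15] [13,6] [14,6] [15] [12].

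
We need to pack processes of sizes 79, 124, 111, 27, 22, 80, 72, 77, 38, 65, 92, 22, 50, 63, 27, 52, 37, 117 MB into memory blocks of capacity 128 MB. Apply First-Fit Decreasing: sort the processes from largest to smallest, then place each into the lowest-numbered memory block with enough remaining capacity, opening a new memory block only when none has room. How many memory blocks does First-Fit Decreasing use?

10

Sorted descending: 124, 117, 111, 92, 80, 79, 77, 72, 65, 63, 52, 50, 38, 37, 27, 27, 22, 22.
memory block 1: place 124 MB, 4 MB left
memory block 2: place 117 MB, 11 MB left
memory block 3: place 111 MB, 17 MB left
memory block 4: place 92 MB, 36 MB left
memory block 5: place 80 MB, 48 MB left
memory block 6: place 79 MB, 49 MB left
memory block 7: place 77 MB, 51 MB left
memory block 8: place 72 MB, 56 MB left
memory block 9: place 65 MB, 63 MB left
memory block 9: place 63 MB, 0 MB left
memory block 8: place 52 MB, 4 MB left
memory block 7: place 50 MB, 1 MB left
memory block 5: place 38 MB, 10 MB left
memory block 6: place 37 MB, 12 MB left
memory block 4: place 27 MB, 9 MB left
memory block 10: place 27 MB, 101 MB left
memory block 10: place 22 MB, 79 MB left
memory block 10: place 22 MB, 57 MB left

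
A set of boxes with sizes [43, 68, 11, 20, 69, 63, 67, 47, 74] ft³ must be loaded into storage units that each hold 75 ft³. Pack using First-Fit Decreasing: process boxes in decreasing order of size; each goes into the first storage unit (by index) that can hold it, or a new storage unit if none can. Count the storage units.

Sorted descending: 74, 69, 68, 67, 63, 47, 43, 20, 11.
74 ft³ → storage unit 1 (remaining 1 ft³)
69 ft³ → storage unit 2 (remaining 6 ft³)
68 ft³ → storage unit 3 (remaining 7 ft³)
67 ft³ → storage unit 4 (remaining 8 ft³)
63 ft³ → storage unit 5 (remaining 12 ft³)
47 ft³ → storage unit 6 (remaining 28 ft³)
43 ft³ → storage unit 7 (remaining 32 ft³)
20 ft³ → storage unit 6 (remaining 8 ft³)
11 ft³ → storage unit 5 (remaining 1 ft³)
Final storage units: [74] [69] [68] [67] [63,11] [47,20] [43].

7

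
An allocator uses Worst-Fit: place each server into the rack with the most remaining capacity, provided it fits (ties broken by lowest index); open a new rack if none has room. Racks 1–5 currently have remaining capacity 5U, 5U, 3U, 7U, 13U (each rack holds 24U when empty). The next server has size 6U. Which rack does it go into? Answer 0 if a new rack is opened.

5

Racks with room: rack 4 (7U), rack 5 (13U).
Most room is rack 5 with 13U free.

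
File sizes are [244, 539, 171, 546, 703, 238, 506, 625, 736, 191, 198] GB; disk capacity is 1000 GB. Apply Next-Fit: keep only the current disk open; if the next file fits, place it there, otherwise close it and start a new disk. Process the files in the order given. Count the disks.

244 GB → disk 1 (remaining 756 GB)
539 GB → disk 1 (remaining 217 GB)
171 GB → disk 1 (remaining 46 GB)
546 GB → disk 2 (remaining 454 GB)
703 GB → disk 3 (remaining 297 GB)
238 GB → disk 3 (remaining 59 GB)
506 GB → disk 4 (remaining 494 GB)
625 GB → disk 5 (remaining 375 GB)
736 GB → disk 6 (remaining 264 GB)
191 GB → disk 6 (remaining 73 GB)
198 GB → disk 7 (remaining 802 GB)

7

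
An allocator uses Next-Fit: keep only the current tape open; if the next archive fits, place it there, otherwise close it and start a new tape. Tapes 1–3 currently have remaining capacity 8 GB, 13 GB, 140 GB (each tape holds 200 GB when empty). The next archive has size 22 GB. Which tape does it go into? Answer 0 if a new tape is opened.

Next-Fit only looks at tape 3, which has 140 GB free.
22 GB fits there.

3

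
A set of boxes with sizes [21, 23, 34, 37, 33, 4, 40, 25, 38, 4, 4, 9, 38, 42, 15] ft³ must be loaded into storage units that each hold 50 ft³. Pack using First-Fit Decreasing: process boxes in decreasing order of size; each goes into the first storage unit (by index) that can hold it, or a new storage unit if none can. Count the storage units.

Sorted descending: 42, 40, 38, 38, 37, 34, 33, 25, 23, 21, 15, 9, 4, 4, 4.
Put 42 ft³ in storage unit 1; 8 ft³ remain.
Put 40 ft³ in storage unit 2; 10 ft³ remain.
Put 38 ft³ in storage unit 3; 12 ft³ remain.
Put 38 ft³ in storage unit 4; 12 ft³ remain.
Put 37 ft³ in storage unit 5; 13 ft³ remain.
Put 34 ft³ in storage unit 6; 16 ft³ remain.
Put 33 ft³ in storage unit 7; 17 ft³ remain.
Put 25 ft³ in storage unit 8; 25 ft³ remain.
Put 23 ft³ in storage unit 8; 2 ft³ remain.
Put 21 ft³ in storage unit 9; 29 ft³ remain.
Put 15 ft³ in storage unit 6; 1 ft³ remain.
Put 9 ft³ in storage unit 2; 1 ft³ remain.
Put 4 ft³ in storage unit 1; 4 ft³ remain.
Put 4 ft³ in storage unit 1; 0 ft³ remain.
Put 4 ft³ in storage unit 3; 8 ft³ remain.

9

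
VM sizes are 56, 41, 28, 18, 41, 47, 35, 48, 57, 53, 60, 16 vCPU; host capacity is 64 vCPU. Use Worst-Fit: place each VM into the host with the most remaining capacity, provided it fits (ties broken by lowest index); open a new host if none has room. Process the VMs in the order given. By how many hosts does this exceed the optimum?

1

Worst-Fit: [56] [41] [28,18] [41] [47] [35,16] [48] [57] [53] [60] → 10 hosts.
9 VMs exceed 32 vCPU (half the capacity), and no two of those can share a host, so at least 9 hosts are needed.
An optimal packing achieves that bound: [60] [57] [56] [53] [48,16] [47] [41,18] [41] [35,28] → 9 hosts.
Excess: 10 − 9 = 1.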